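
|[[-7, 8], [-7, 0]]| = 56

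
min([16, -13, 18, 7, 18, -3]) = -13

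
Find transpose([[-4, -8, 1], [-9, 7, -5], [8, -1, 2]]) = [[-4, -9, 8], [-8, 7, -1], [1, -5, 2]]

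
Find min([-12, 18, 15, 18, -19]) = -19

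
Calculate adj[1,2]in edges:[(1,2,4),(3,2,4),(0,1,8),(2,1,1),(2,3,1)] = 4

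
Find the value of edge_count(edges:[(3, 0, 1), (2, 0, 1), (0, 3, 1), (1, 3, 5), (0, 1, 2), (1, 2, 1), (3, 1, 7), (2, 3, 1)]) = 8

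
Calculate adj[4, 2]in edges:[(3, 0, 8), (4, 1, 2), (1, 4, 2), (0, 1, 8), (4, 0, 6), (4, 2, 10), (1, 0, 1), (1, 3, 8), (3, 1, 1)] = 10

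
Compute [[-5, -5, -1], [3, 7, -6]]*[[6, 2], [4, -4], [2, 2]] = [[-52, 8], [34, -34]]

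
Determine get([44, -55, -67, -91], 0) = 44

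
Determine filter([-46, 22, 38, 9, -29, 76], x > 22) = keep x where x > 22: -46✗, 22✗, 38✓, 9✗, -29✗, 76✓
= [38, 76]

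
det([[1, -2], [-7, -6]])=-20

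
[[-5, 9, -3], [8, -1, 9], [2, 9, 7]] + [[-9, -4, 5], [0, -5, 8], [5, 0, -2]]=[[-14, 5, 2], [8, -6, 17], [7, 9, 5]]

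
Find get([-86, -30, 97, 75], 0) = -86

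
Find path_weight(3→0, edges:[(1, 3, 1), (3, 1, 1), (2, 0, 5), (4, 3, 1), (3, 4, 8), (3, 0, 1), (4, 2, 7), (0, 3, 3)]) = 1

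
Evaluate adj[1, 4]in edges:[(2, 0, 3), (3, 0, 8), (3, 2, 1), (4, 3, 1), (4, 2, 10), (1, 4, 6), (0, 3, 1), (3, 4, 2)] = 6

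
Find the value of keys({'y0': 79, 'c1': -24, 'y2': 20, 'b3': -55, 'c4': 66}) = ['y0', 'c1', 'y2', 'b3', 'c4']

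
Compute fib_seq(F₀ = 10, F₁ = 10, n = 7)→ F_2 = F_1 + F_0 = 20
F_3 = F_2 + F_1 = 30
F_4 = F_3 + F_2 = 50
...
= [10, 10, 20, 30, 50, 80, 130]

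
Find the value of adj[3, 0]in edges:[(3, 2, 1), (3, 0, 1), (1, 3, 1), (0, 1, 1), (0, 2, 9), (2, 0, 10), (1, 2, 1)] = 1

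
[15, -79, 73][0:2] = [15, -79]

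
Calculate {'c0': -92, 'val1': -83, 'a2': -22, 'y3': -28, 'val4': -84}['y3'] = -28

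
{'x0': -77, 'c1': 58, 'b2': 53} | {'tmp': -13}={'x0': -77, 'c1': 58, 'b2': 53, 'tmp': -13}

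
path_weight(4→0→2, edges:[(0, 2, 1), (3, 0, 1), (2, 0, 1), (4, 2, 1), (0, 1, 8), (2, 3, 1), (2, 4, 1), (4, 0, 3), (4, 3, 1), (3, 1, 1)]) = 4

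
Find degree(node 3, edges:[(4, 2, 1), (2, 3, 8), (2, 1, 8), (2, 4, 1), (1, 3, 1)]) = incident: (2,3), (1,3)
= 2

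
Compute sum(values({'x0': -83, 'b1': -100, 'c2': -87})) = -270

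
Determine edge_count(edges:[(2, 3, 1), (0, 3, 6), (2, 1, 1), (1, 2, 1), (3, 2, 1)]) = 5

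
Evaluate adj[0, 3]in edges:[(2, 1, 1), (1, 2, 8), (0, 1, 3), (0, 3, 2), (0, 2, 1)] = 2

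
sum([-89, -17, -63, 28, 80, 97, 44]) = (-89) + (-17) + (-63) + 28 + 80 + 97 + 44
= 80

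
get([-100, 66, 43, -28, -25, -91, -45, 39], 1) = 66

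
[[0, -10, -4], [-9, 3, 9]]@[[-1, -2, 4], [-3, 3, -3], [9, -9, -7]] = C[0][0] = (0)*(-1) + (-10)*(-3) + (-4)*(9) = -6
C[0][1] = (0)*(-2) + (-10)*(3) + (-4)*(-9) = 6
C[0][2] = (0)*(4) + (-10)*(-3) + (-4)*(-7) = 58
C[1][0] = (-9)*(-1) + (3)*(-3) + (9)*(9) = 81
C[1][1] = (-9)*(-2) + (3)*(3) + (9)*(-9) = -54
C[1][2] = (-9)*(4) + (3)*(-3) + (9)*(-7) = -108
= [[-6, 6, 58], [81, -54, -108]]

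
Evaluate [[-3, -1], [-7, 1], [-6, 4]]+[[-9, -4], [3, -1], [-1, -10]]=[[-12, -5], [-4, 0], [-7, -6]]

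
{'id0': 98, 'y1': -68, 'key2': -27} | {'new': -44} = {'id0': 98, 'y1': -68, 'key2': -27, 'new': -44}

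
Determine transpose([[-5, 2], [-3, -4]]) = [[-5, -3], [2, -4]]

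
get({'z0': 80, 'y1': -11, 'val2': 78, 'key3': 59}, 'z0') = 80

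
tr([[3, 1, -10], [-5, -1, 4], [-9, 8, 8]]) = diagonal: 3 + (-1) + 8
= 10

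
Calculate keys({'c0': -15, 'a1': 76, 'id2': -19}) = ['c0', 'a1', 'id2']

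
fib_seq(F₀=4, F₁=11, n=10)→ [4, 11, 15, 26, 41, 67, 108, 175, 283, 458]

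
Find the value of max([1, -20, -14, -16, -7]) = 1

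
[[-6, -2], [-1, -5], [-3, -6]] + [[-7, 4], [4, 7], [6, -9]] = [[-13, 2], [3, 2], [3, -15]]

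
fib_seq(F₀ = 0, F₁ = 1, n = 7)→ [0, 1, 1, 2, 3, 5, 8]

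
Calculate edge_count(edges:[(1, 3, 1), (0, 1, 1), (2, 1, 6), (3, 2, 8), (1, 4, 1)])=5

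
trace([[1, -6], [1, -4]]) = diagonal: 1 + (-4)
= -3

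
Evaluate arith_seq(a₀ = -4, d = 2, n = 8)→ [-4, -2, 0, 2, 4, 6, 8, 10]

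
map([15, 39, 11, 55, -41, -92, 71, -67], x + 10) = [25, 49, 21, 65, -31, -82, 81, -57]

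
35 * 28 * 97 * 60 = 5703600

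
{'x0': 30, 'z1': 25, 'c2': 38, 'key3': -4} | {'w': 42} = {'x0': 30, 'z1': 25, 'c2': 38, 'key3': -4, 'w': 42}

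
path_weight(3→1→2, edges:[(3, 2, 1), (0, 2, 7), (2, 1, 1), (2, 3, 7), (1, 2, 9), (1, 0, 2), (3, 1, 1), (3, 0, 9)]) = w(3→1)=1 + w(1→2)=9
= 10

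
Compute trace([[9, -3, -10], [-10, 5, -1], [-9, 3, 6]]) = diagonal: 9 + 5 + 6
= 20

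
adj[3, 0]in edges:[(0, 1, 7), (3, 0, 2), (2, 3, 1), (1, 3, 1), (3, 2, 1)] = 2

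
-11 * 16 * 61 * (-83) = 891088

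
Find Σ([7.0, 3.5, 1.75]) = 12.25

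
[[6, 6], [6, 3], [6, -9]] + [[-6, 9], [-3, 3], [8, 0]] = [[0, 15], [3, 6], [14, -9]]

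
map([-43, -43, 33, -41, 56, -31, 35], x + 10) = [-33, -33, 43, -31, 66, -21, 45]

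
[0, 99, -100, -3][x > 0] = [99]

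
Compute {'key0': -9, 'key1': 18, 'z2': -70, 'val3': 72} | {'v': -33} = {'key0': -9, 'key1': 18, 'z2': -70, 'val3': 72, 'v': -33}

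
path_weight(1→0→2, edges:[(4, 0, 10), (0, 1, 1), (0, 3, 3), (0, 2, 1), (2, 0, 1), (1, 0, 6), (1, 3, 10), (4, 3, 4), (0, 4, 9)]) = 7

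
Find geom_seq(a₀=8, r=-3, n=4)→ a_0 = 8*(-3)^0 = 8
a_1 = 8*(-3)^1 = -24
a_2 = 8*(-3)^2 = 72
...
= [8, -24, 72, -216]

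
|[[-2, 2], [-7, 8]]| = -2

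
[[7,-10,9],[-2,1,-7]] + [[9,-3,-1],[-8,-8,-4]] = [[16, -13, 8], [-10, -7, -11]]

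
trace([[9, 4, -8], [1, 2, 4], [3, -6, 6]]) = 17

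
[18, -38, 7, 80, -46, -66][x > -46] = [18, -38, 7, 80]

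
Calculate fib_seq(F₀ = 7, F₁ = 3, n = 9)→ [7, 3, 10, 13, 23, 36, 59, 95, 154]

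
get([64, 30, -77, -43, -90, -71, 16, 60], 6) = 16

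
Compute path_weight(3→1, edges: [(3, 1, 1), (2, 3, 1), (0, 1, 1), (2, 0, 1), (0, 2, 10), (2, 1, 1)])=w(3→1)=1
= 1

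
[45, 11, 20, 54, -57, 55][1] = 11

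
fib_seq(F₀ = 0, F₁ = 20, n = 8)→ F_2 = F_1 + F_0 = 20
F_3 = F_2 + F_1 = 40
F_4 = F_3 + F_2 = 60
...
= [0, 20, 20, 40, 60, 100, 160, 260]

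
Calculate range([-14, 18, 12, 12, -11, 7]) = 32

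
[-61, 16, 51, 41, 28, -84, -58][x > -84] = [-61, 16, 51, 41, 28, -58]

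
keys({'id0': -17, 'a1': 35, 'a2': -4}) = ['id0', 'a1', 'a2']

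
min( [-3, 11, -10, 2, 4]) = -10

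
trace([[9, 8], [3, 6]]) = diagonal: 9 + 6
= 15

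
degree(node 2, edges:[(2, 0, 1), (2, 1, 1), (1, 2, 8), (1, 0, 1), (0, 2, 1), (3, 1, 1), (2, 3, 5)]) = incident: (2,0), (2,1), (1,2), (0,2), (2,3)
= 5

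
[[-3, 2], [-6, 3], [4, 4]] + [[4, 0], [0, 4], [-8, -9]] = [[1, 2], [-6, 7], [-4, -5]]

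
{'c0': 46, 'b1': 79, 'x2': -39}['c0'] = 46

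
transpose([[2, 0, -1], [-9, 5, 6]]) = [[2, -9], [0, 5], [-1, 6]]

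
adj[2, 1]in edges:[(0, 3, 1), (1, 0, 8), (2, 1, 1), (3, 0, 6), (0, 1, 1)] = 1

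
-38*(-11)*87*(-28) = -1018248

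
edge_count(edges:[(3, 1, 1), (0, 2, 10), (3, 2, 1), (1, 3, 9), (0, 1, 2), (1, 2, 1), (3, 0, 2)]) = 7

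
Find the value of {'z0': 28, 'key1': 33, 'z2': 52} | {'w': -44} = {'z0': 28, 'key1': 33, 'z2': 52, 'w': -44}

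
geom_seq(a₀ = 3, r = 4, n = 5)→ a_0 = 3*4^0 = 3
a_1 = 3*4^1 = 12
a_2 = 3*4^2 = 48
...
= [3, 12, 48, 192, 768]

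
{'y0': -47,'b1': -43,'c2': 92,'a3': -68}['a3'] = -68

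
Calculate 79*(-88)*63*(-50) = 21898800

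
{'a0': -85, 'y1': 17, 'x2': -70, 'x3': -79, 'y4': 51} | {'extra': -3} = {'a0': -85, 'y1': 17, 'x2': -70, 'x3': -79, 'y4': 51, 'extra': -3}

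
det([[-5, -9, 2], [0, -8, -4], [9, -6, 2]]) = (1)*(-5)*det([[-8, -4], [-6, 2]]) + (-1)*(-9)*det([[0, -4], [9, 2]]) + (1)*(2)*det([[0, -8], [9, -6]])
= 200 + 324 + 144
= 668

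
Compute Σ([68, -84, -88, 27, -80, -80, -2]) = 68 + (-84) + (-88) + 27 + (-80) + (-80) + (-2)
= -239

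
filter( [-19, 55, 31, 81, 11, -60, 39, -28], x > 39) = keep x where x > 39: -19✗, 55✓, 31✗, 81✓, 11✗, -60✗, 39✗, -28✗
= [55, 81]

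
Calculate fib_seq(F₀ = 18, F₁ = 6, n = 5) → F_2 = F_1 + F_0 = 24
F_3 = F_2 + F_1 = 30
F_4 = F_3 + F_2 = 54
= [18, 6, 24, 30, 54]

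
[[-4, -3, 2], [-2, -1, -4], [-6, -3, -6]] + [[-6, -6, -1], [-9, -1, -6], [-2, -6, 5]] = [[-10, -9, 1], [-11, -2, -10], [-8, -9, -1]]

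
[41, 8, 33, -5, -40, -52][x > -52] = keep x where x > -52: 41✓, 8✓, 33✓, -5✓, -40✓, -52✗
= [41, 8, 33, -5, -40]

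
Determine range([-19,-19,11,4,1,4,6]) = 30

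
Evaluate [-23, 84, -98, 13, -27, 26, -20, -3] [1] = 84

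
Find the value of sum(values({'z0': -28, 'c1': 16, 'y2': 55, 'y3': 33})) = (-28) + 16 + 55 + 33
= 76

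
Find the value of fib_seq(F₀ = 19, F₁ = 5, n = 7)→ [19, 5, 24, 29, 53, 82, 135]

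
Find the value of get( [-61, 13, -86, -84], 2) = -86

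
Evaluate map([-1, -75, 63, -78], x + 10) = [9, -65, 73, -68]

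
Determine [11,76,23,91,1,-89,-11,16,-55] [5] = -89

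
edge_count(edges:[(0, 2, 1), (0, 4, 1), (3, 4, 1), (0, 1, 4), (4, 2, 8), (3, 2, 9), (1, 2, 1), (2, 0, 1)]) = 8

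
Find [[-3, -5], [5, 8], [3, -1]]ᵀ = [[-3, 5, 3], [-5, 8, -1]]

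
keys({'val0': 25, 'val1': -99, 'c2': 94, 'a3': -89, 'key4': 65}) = ['val0', 'val1', 'c2', 'a3', 'key4']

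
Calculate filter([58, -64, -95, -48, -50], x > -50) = [58, -48]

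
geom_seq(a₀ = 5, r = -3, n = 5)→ a_0 = 5*(-3)^0 = 5
a_1 = 5*(-3)^1 = -15
a_2 = 5*(-3)^2 = 45
...
= [5, -15, 45, -135, 405]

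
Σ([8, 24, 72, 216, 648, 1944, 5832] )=8 + 24 + 72 + 216 + 648 + 1944 + 5832
= 8744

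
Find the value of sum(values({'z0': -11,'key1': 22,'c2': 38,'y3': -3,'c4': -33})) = 13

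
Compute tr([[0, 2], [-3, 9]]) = diagonal: 0 + 9
= 9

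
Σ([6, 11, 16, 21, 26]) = 6 + 11 + 16 + 21 + 26
= 80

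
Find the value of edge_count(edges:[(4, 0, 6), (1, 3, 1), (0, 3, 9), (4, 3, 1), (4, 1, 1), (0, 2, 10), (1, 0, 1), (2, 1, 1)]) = 8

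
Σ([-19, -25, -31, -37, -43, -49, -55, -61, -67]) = (-19) + (-25) + (-31) + (-37) + (-43) + (-49) + (-55) + (-61) + (-67)
= -387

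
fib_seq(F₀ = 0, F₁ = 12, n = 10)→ F_2 = F_1 + F_0 = 12
F_3 = F_2 + F_1 = 24
F_4 = F_3 + F_2 = 36
...
= [0, 12, 12, 24, 36, 60, 96, 156, 252, 408]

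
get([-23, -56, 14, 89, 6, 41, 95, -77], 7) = -77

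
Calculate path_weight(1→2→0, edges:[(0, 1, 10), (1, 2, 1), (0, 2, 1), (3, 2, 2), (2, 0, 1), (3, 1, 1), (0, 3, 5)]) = w(1→2)=1 + w(2→0)=1
= 2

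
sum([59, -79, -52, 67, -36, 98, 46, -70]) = 33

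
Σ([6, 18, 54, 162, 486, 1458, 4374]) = 6558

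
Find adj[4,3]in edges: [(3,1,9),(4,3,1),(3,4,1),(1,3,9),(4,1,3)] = 1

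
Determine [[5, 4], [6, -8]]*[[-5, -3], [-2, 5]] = C[0][0] = (5)*(-5) + (4)*(-2) = -33
C[0][1] = (5)*(-3) + (4)*(5) = 5
C[1][0] = (6)*(-5) + (-8)*(-2) = -14
C[1][1] = (6)*(-3) + (-8)*(5) = -58
= [[-33, 5], [-14, -58]]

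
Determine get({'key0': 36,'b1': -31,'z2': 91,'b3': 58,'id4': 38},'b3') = 58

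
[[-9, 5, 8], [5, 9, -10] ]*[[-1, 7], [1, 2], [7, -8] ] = [[70, -117], [-66, 133]]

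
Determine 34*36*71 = 86904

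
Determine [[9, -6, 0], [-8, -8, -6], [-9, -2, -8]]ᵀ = [[9, -8, -9], [-6, -8, -2], [0, -6, -8]]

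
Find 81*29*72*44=7441632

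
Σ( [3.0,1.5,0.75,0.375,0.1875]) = 3.0 + 1.5 + 0.75 + 0.375 + 0.1875
= 5.8125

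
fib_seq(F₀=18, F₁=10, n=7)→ F_2 = F_1 + F_0 = 28
F_3 = F_2 + F_1 = 38
F_4 = F_3 + F_2 = 66
...
= [18, 10, 28, 38, 66, 104, 170]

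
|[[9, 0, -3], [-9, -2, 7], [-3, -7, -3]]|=(1)*(9)*det([[-2, 7], [-7, -3]]) + (-1)*(0)*det([[-9, 7], [-3, -3]]) + (1)*(-3)*det([[-9, -2], [-3, -7]])
= 495 + 0 + -171
= 324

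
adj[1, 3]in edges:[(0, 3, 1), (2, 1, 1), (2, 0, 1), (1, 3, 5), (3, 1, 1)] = 5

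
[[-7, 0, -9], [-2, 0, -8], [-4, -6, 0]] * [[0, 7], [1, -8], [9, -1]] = C[0][0] = (-7)*(0) + (0)*(1) + (-9)*(9) = -81
C[0][1] = (-7)*(7) + (0)*(-8) + (-9)*(-1) = -40
C[1][0] = (-2)*(0) + (0)*(1) + (-8)*(9) = -72
C[1][1] = (-2)*(7) + (0)*(-8) + (-8)*(-1) = -6
C[2][0] = (-4)*(0) + (-6)*(1) + (0)*(9) = -6
C[2][1] = (-4)*(7) + (-6)*(-8) + (0)*(-1) = 20
= [[-81, -40], [-72, -6], [-6, 20]]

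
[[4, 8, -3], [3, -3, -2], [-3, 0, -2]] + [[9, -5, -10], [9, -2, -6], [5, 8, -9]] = [[13, 3, -13], [12, -5, -8], [2, 8, -11]]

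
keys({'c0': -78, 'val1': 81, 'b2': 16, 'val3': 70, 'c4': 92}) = ['c0', 'val1', 'b2', 'val3', 'c4']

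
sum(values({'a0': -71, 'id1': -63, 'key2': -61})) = -195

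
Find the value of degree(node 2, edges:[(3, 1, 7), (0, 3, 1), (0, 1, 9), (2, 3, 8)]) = incident: (2,3)
= 1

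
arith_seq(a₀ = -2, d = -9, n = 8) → [-2, -11, -20, -29, -38, -47, -56, -65]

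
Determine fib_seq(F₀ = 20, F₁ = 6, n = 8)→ [20, 6, 26, 32, 58, 90, 148, 238]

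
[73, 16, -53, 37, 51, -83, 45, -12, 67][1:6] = [16, -53, 37, 51, -83]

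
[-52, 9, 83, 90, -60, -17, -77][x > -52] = [9, 83, 90, -17]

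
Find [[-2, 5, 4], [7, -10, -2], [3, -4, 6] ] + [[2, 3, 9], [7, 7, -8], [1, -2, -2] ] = [[0, 8, 13], [14, -3, -10], [4, -6, 4]]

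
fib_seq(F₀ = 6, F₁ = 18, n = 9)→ F_2 = F_1 + F_0 = 24
F_3 = F_2 + F_1 = 42
F_4 = F_3 + F_2 = 66
...
= [6, 18, 24, 42, 66, 108, 174, 282, 456]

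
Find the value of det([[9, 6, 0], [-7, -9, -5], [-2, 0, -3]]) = 177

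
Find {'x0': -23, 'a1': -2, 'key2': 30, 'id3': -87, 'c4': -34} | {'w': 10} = {'x0': -23, 'a1': -2, 'key2': 30, 'id3': -87, 'c4': -34, 'w': 10}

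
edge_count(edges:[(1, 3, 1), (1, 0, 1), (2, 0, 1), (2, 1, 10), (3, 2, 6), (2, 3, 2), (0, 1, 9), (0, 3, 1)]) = 8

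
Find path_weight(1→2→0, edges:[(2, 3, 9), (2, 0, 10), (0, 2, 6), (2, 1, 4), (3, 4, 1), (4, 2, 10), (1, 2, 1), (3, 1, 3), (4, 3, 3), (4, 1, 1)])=11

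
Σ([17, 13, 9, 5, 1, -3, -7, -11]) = 24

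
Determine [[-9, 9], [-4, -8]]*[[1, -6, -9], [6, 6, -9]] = C[0][0] = (-9)*(1) + (9)*(6) = 45
C[0][1] = (-9)*(-6) + (9)*(6) = 108
C[0][2] = (-9)*(-9) + (9)*(-9) = 0
C[1][0] = (-4)*(1) + (-8)*(6) = -52
C[1][1] = (-4)*(-6) + (-8)*(6) = -24
C[1][2] = (-4)*(-9) + (-8)*(-9) = 108
= [[45, 108, 0], [-52, -24, 108]]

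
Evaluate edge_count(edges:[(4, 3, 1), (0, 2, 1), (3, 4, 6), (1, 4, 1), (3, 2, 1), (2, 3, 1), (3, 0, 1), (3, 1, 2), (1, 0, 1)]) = 9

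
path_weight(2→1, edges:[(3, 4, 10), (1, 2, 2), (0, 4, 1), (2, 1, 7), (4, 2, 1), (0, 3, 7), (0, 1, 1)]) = w(2→1)=7
= 7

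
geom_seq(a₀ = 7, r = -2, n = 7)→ a_0 = 7*(-2)^0 = 7
a_1 = 7*(-2)^1 = -14
a_2 = 7*(-2)^2 = 28
...
= [7, -14, 28, -56, 112, -224, 448]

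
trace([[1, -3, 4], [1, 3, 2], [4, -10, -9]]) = diagonal: 1 + 3 + (-9)
= -5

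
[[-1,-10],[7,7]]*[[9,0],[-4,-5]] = [[31, 50], [35, -35]]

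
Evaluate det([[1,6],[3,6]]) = -12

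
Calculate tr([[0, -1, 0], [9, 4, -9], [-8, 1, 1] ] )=diagonal: 0 + 4 + 1
= 5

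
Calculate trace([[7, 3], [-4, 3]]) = diagonal: 7 + 3
= 10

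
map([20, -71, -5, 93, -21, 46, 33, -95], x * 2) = [40, -142, -10, 186, -42, 92, 66, -190]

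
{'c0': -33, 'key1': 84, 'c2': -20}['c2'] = -20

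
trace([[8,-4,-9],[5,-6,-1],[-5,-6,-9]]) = -7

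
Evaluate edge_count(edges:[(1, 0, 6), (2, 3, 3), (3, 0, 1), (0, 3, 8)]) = 4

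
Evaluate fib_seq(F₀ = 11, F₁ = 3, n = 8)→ F_2 = F_1 + F_0 = 14
F_3 = F_2 + F_1 = 17
F_4 = F_3 + F_2 = 31
...
= [11, 3, 14, 17, 31, 48, 79, 127]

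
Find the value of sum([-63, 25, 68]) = (-63) + 25 + 68
= 30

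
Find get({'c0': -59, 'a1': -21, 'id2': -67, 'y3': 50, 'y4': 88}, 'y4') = 88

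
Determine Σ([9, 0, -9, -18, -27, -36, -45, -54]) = 9 + 0 + (-9) + (-18) + (-27) + (-36) + (-45) + (-54)
= -180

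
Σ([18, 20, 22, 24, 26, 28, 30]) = 168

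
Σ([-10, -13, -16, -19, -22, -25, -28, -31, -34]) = -198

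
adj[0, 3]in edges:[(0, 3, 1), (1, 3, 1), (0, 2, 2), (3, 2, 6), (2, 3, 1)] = 1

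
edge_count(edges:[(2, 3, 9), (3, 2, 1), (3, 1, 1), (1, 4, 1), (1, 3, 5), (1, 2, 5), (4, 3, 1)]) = 7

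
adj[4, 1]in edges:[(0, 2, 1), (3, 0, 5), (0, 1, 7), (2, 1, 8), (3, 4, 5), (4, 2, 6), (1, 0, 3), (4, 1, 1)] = 1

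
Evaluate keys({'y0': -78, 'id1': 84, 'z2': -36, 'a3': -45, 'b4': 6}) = ['y0', 'id1', 'z2', 'a3', 'b4']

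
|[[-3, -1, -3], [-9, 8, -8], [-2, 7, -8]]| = 221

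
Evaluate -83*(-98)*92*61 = 45648008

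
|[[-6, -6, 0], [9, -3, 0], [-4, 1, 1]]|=(1)*(-6)*det([[-3, 0], [1, 1]]) + (-1)*(-6)*det([[9, 0], [-4, 1]]) + (1)*(0)*det([[9, -3], [-4, 1]])
= 18 + 54 + 0
= 72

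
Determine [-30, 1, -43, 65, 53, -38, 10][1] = 1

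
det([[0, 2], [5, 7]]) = (0)*(7) - (2)*(5)
= -10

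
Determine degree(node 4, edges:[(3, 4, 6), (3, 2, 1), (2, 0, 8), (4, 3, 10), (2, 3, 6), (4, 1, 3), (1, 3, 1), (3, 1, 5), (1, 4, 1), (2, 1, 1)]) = incident: (3,4), (4,3), (4,1), (1,4)
= 4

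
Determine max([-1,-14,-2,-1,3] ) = 3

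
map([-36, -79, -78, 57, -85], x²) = (-36)²=1296, (-79)²=6241, (-78)²=6084, (57)²=3249, (-85)²=7225
= [1296, 6241, 6084, 3249, 7225]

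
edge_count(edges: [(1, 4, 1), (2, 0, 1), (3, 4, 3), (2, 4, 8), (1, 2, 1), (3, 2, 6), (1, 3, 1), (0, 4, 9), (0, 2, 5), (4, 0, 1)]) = 10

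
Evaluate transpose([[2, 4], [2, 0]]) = [[2, 2], [4, 0]]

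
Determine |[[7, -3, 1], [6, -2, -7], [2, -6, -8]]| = (1)*(7)*det([[-2, -7], [-6, -8]]) + (-1)*(-3)*det([[6, -7], [2, -8]]) + (1)*(1)*det([[6, -2], [2, -6]])
= -182 + -102 + -32
= -316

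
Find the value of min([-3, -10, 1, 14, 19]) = -10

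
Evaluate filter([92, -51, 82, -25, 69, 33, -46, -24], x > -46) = [92, 82, -25, 69, 33, -24]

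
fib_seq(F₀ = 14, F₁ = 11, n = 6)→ F_2 = F_1 + F_0 = 25
F_3 = F_2 + F_1 = 36
F_4 = F_3 + F_2 = 61
...
= [14, 11, 25, 36, 61, 97]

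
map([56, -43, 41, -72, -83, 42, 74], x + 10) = [66, -33, 51, -62, -73, 52, 84]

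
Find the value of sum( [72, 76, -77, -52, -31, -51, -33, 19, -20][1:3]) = slice → [76, -77]
76 + (-77)
= -1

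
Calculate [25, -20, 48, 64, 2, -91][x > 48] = [64]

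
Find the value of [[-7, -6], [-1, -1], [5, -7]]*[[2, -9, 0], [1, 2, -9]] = [[-20, 51, 54], [-3, 7, 9], [3, -59, 63]]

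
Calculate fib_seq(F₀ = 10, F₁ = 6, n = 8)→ F_2 = F_1 + F_0 = 16
F_3 = F_2 + F_1 = 22
F_4 = F_3 + F_2 = 38
...
= [10, 6, 16, 22, 38, 60, 98, 158]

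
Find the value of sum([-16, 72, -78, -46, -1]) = (-16) + 72 + (-78) + (-46) + (-1)
= -69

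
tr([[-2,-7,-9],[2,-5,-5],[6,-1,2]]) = -5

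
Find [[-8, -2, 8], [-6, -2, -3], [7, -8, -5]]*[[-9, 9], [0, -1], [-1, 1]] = C[0][0] = (-8)*(-9) + (-2)*(0) + (8)*(-1) = 64
C[0][1] = (-8)*(9) + (-2)*(-1) + (8)*(1) = -62
C[1][0] = (-6)*(-9) + (-2)*(0) + (-3)*(-1) = 57
C[1][1] = (-6)*(9) + (-2)*(-1) + (-3)*(1) = -55
C[2][0] = (7)*(-9) + (-8)*(0) + (-5)*(-1) = -58
C[2][1] = (7)*(9) + (-8)*(-1) + (-5)*(1) = 66
= [[64, -62], [57, -55], [-58, 66]]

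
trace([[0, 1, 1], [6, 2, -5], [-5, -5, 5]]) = diagonal: 0 + 2 + 5
= 7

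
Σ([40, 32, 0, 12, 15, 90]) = 40 + 32 + 0 + 12 + 15 + 90
= 189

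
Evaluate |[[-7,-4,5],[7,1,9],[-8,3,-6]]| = 496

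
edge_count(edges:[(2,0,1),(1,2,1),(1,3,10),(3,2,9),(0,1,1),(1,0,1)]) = 6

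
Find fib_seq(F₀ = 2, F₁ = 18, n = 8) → F_2 = F_1 + F_0 = 20
F_3 = F_2 + F_1 = 38
F_4 = F_3 + F_2 = 58
...
= [2, 18, 20, 38, 58, 96, 154, 250]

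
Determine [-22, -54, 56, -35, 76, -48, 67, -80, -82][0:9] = [-22, -54, 56, -35, 76, -48, 67, -80, -82]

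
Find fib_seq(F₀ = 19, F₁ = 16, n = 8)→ [19, 16, 35, 51, 86, 137, 223, 360]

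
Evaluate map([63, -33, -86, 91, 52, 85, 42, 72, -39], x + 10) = 63+10=73, -33+10=-23, -86+10=-76, 91+10=101, 52+10=62, 85+10=95, 42+10=52, 72+10=82, -39+10=-29
= [73, -23, -76, 101, 62, 95, 52, 82, -29]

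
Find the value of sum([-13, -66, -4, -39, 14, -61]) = -169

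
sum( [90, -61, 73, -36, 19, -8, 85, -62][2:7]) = 133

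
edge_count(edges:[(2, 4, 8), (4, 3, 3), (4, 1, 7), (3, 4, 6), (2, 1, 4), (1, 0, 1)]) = 6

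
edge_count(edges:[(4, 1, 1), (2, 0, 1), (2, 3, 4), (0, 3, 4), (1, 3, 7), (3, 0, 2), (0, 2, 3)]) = 7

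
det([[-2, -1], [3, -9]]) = 21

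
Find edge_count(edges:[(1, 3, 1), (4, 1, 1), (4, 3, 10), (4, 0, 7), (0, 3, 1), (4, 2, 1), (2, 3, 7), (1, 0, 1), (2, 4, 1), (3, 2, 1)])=10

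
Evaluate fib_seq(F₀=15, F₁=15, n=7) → [15, 15, 30, 45, 75, 120, 195]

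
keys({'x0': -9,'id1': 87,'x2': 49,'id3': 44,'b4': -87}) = ['x0', 'id1', 'x2', 'id3', 'b4']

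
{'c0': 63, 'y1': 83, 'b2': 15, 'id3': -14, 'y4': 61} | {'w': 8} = {'c0': 63, 'y1': 83, 'b2': 15, 'id3': -14, 'y4': 61, 'w': 8}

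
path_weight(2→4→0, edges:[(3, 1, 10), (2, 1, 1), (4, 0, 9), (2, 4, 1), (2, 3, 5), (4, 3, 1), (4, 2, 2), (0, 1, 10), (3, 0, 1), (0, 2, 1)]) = w(2→4)=1 + w(4→0)=9
= 10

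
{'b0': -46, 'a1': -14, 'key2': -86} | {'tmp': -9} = {'b0': -46, 'a1': -14, 'key2': -86, 'tmp': -9}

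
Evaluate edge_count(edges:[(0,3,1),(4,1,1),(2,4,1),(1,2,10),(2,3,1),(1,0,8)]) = 6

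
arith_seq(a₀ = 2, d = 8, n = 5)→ [2, 10, 18, 26, 34]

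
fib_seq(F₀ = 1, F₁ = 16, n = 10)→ F_2 = F_1 + F_0 = 17
F_3 = F_2 + F_1 = 33
F_4 = F_3 + F_2 = 50
...
= [1, 16, 17, 33, 50, 83, 133, 216, 349, 565]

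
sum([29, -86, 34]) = 29 + (-86) + 34
= -23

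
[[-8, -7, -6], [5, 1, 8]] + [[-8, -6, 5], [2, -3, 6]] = [[-16, -13, -1], [7, -2, 14]]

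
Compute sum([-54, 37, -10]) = -27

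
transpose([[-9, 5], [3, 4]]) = [[-9, 3], [5, 4]]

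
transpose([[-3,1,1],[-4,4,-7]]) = [[-3, -4], [1, 4], [1, -7]]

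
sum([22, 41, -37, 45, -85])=22 + 41 + (-37) + 45 + (-85)
= -14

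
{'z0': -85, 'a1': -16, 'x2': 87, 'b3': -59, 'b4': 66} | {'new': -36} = {'z0': -85, 'a1': -16, 'x2': 87, 'b3': -59, 'b4': 66, 'new': -36}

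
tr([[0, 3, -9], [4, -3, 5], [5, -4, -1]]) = -4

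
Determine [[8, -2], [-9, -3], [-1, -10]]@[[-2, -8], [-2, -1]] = [[-12, -62], [24, 75], [22, 18]]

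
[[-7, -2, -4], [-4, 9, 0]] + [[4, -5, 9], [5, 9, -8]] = [[-3, -7, 5], [1, 18, -8]]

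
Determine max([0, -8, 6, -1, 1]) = 6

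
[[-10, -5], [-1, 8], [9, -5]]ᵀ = [[-10, -1, 9], [-5, 8, -5]]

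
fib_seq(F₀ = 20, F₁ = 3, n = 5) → F_2 = F_1 + F_0 = 23
F_3 = F_2 + F_1 = 26
F_4 = F_3 + F_2 = 49
= [20, 3, 23, 26, 49]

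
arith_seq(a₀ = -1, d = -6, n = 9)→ a_0 = -1 + 0*-6 = -1
a_1 = -1 + 1*-6 = -7
a_2 = -1 + 2*-6 = -13
...
= [-1, -7, -13, -19, -25, -31, -37, -43, -49]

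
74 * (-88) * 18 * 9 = -1054944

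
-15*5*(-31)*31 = 72075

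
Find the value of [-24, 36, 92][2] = 92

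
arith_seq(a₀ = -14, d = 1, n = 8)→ a_0 = -14 + 0*1 = -14
a_1 = -14 + 1*1 = -13
a_2 = -14 + 2*1 = -12
...
= [-14, -13, -12, -11, -10, -9, -8, -7]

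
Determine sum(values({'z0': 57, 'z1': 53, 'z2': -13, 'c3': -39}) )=57 + 53 + (-13) + (-39)
= 58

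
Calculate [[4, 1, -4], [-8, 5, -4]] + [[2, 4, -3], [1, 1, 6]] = [[6, 5, -7], [-7, 6, 2]]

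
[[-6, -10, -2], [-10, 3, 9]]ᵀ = [[-6, -10], [-10, 3], [-2, 9]]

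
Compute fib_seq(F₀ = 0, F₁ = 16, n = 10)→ F_2 = F_1 + F_0 = 16
F_3 = F_2 + F_1 = 32
F_4 = F_3 + F_2 = 48
...
= [0, 16, 16, 32, 48, 80, 128, 208, 336, 544]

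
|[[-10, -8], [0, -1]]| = (-10)*(-1) - (-8)*(0)
= 10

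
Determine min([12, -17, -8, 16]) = -17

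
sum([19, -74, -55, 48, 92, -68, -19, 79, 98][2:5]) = slice → [-55, 48, 92]
(-55) + 48 + 92
= 85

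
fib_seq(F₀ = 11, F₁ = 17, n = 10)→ [11, 17, 28, 45, 73, 118, 191, 309, 500, 809]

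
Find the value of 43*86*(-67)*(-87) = 21555642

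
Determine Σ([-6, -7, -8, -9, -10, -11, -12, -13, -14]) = -90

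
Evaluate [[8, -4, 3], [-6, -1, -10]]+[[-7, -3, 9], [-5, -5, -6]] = [[1, -7, 12], [-11, -6, -16]]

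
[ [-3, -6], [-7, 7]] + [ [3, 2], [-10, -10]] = [[0, -4], [-17, -3]]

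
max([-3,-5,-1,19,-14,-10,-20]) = 19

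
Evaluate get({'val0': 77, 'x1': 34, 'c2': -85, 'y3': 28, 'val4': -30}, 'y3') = 28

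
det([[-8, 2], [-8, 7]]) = (-8)*(7) - (2)*(-8)
= -40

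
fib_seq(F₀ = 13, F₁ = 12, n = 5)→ [13, 12, 25, 37, 62]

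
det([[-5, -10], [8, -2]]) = 90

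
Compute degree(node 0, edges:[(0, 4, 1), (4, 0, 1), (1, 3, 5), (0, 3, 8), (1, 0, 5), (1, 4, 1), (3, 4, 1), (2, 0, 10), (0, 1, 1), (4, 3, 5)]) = incident: (0,4), (4,0), (0,3), (1,0), (2,0), (0,1)
= 6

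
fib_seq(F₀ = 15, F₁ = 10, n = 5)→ F_2 = F_1 + F_0 = 25
F_3 = F_2 + F_1 = 35
F_4 = F_3 + F_2 = 60
= [15, 10, 25, 35, 60]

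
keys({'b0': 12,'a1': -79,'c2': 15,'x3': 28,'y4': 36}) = ['b0', 'a1', 'c2', 'x3', 'y4']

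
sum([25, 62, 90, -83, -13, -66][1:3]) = slice → [62, 90]
62 + 90
= 152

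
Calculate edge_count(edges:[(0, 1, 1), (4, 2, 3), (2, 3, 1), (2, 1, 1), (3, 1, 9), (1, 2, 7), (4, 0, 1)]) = 7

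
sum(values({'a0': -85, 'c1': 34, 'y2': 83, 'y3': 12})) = 44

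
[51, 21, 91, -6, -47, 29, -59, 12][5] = 29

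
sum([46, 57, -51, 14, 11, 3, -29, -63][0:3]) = slice → [46, 57, -51]
46 + 57 + (-51)
= 52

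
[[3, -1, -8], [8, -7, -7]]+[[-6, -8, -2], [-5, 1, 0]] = [[-3, -9, -10], [3, -6, -7]]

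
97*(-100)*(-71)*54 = 37189800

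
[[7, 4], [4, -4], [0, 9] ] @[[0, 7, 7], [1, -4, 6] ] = C[0][0] = (7)*(0) + (4)*(1) = 4
C[0][1] = (7)*(7) + (4)*(-4) = 33
C[0][2] = (7)*(7) + (4)*(6) = 73
C[1][0] = (4)*(0) + (-4)*(1) = -4
C[1][1] = (4)*(7) + (-4)*(-4) = 44
C[1][2] = (4)*(7) + (-4)*(6) = 4
... (3 more cells)
= [[4, 33, 73], [-4, 44, 4], [9, -36, 54]]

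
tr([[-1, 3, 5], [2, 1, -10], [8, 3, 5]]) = 5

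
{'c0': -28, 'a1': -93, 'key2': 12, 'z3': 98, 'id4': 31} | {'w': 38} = {'c0': -28, 'a1': -93, 'key2': 12, 'z3': 98, 'id4': 31, 'w': 38}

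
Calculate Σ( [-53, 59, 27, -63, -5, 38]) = 3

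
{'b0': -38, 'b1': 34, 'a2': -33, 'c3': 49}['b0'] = -38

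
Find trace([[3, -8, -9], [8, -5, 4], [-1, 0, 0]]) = -2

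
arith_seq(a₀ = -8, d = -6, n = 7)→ [-8, -14, -20, -26, -32, -38, -44]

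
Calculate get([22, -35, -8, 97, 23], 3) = 97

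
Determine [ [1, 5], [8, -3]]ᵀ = [[1, 8], [5, -3]]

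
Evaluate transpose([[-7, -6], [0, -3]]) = [[-7, 0], [-6, -3]]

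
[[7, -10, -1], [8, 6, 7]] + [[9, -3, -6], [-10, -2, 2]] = [[16, -13, -7], [-2, 4, 9]]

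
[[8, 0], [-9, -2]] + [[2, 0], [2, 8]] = [[10, 0], [-7, 6]]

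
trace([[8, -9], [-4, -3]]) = 5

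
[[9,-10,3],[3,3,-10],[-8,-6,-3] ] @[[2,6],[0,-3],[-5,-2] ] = [[3, 78], [56, 29], [-1, -24]]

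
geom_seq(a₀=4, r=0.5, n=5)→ [4.0, 2.0, 1.0, 0.5, 0.25]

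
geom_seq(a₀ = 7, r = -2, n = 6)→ [7, -14, 28, -56, 112, -224]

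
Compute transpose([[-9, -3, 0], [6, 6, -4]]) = [[-9, 6], [-3, 6], [0, -4]]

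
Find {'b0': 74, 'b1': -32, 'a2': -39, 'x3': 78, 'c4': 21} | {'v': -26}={'b0': 74, 'b1': -32, 'a2': -39, 'x3': 78, 'c4': 21, 'v': -26}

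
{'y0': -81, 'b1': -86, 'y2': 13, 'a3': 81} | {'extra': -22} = {'y0': -81, 'b1': -86, 'y2': 13, 'a3': 81, 'extra': -22}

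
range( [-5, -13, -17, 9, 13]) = 30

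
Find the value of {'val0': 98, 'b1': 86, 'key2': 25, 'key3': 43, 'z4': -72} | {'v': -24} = {'val0': 98, 'b1': 86, 'key2': 25, 'key3': 43, 'z4': -72, 'v': -24}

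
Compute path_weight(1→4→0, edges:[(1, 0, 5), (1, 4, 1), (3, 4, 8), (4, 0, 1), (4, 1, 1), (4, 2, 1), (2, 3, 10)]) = w(1→4)=1 + w(4→0)=1
= 2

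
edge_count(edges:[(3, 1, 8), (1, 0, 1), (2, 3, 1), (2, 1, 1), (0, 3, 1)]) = 5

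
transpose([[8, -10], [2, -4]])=[[8, 2], [-10, -4]]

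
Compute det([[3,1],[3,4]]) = 9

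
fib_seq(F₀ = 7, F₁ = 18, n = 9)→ F_2 = F_1 + F_0 = 25
F_3 = F_2 + F_1 = 43
F_4 = F_3 + F_2 = 68
...
= [7, 18, 25, 43, 68, 111, 179, 290, 469]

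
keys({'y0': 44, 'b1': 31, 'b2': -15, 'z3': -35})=['y0', 'b1', 'b2', 'z3']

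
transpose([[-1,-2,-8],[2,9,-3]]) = [[-1, 2], [-2, 9], [-8, -3]]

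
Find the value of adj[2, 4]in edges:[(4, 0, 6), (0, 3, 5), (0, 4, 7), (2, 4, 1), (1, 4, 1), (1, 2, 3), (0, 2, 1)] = 1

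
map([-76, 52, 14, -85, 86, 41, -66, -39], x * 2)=[-152, 104, 28, -170, 172, 82, -132, -78]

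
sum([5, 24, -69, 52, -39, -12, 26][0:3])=slice → [5, 24, -69]
5 + 24 + (-69)
= -40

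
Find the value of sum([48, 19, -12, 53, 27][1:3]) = slice → [19, -12]
19 + (-12)
= 7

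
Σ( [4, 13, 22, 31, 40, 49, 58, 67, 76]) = 4 + 13 + 22 + 31 + 40 + 49 + 58 + 67 + 76
= 360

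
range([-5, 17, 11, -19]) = 36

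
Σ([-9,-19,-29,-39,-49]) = (-9) + (-19) + (-29) + (-39) + (-49)
= -145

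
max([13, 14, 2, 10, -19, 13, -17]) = 14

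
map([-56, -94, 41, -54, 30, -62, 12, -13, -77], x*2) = -56*2=-112, -94*2=-188, 41*2=82, -54*2=-108, 30*2=60, -62*2=-124, 12*2=24, -13*2=-26, -77*2=-154
= [-112, -188, 82, -108, 60, -124, 24, -26, -154]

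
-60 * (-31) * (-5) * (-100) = 930000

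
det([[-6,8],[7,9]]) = -110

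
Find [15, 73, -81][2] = -81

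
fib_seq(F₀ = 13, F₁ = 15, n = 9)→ F_2 = F_1 + F_0 = 28
F_3 = F_2 + F_1 = 43
F_4 = F_3 + F_2 = 71
...
= [13, 15, 28, 43, 71, 114, 185, 299, 484]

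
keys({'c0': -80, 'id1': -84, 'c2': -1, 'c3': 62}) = ['c0', 'id1', 'c2', 'c3']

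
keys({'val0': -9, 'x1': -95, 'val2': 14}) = ['val0', 'x1', 'val2']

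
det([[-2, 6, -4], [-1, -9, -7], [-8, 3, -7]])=426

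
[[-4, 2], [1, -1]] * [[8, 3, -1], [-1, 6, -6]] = C[0][0] = (-4)*(8) + (2)*(-1) = -34
C[0][1] = (-4)*(3) + (2)*(6) = 0
C[0][2] = (-4)*(-1) + (2)*(-6) = -8
C[1][0] = (1)*(8) + (-1)*(-1) = 9
C[1][1] = (1)*(3) + (-1)*(6) = -3
C[1][2] = (1)*(-1) + (-1)*(-6) = 5
= [[-34, 0, -8], [9, -3, 5]]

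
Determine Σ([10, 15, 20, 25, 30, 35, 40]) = 175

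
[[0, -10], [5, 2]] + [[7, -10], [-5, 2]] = [[7, -20], [0, 4]]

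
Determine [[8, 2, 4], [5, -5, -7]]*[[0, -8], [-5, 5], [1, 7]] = [[-6, -26], [18, -114]]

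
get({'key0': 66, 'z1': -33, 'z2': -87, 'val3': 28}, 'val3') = 28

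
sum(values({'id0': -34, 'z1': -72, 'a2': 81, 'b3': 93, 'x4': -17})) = (-34) + (-72) + 81 + 93 + (-17)
= 51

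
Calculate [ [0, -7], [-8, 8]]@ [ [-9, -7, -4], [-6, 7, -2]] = [[42, -49, 14], [24, 112, 16]]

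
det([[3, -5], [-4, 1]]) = (3)*(1) - (-5)*(-4)
= -17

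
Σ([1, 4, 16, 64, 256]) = 341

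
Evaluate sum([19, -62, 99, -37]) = 19 + (-62) + 99 + (-37)
= 19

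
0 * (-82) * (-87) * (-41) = 0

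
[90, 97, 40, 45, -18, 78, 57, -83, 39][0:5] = [90, 97, 40, 45, -18]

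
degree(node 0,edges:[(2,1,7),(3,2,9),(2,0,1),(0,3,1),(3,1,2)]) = incident: (2,0), (0,3)
= 2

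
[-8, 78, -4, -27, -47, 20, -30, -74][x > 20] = keep x where x > 20: -8✗, 78✓, -4✗, -27✗, -47✗, 20✗, -30✗, -74✗
= [78]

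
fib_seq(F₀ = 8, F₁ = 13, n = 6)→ F_2 = F_1 + F_0 = 21
F_3 = F_2 + F_1 = 34
F_4 = F_3 + F_2 = 55
...
= [8, 13, 21, 34, 55, 89]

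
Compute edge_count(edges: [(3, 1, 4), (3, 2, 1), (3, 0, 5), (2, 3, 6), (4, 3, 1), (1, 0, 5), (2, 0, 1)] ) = 7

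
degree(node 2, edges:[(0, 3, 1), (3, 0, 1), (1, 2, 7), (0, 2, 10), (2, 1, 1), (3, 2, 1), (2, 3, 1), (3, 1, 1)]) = incident: (1,2), (0,2), (2,1), (3,2), (2,3)
= 5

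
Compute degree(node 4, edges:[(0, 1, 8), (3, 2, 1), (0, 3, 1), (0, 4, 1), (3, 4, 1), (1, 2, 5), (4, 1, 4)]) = incident: (0,4), (3,4), (4,1)
= 3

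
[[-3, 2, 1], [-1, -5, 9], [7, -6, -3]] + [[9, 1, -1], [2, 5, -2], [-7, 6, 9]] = [[6, 3, 0], [1, 0, 7], [0, 0, 6]]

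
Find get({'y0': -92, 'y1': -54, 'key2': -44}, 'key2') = -44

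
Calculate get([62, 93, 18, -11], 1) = 93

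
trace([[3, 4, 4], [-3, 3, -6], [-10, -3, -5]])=diagonal: 3 + 3 + (-5)
= 1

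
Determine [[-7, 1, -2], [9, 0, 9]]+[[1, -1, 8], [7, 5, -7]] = [[-6, 0, 6], [16, 5, 2]]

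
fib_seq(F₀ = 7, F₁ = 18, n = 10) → [7, 18, 25, 43, 68, 111, 179, 290, 469, 759]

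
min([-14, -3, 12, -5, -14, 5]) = -14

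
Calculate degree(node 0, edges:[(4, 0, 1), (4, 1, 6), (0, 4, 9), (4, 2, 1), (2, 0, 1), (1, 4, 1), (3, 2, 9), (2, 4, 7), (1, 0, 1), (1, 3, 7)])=4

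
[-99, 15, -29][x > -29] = [15]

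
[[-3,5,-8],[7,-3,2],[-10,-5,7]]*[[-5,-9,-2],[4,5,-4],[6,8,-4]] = C[0][0] = (-3)*(-5) + (5)*(4) + (-8)*(6) = -13
C[0][1] = (-3)*(-9) + (5)*(5) + (-8)*(8) = -12
C[0][2] = (-3)*(-2) + (5)*(-4) + (-8)*(-4) = 18
C[1][0] = (7)*(-5) + (-3)*(4) + (2)*(6) = -35
C[1][1] = (7)*(-9) + (-3)*(5) + (2)*(8) = -62
C[1][2] = (7)*(-2) + (-3)*(-4) + (2)*(-4) = -10
... (3 more cells)
= [[-13, -12, 18], [-35, -62, -10], [72, 121, 12]]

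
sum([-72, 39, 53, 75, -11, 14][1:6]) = slice → [39, 53, 75, -11, 14]
39 + 53 + 75 + (-11) + 14
= 170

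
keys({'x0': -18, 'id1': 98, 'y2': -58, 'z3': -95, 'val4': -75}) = ['x0', 'id1', 'y2', 'z3', 'val4']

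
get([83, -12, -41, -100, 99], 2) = -41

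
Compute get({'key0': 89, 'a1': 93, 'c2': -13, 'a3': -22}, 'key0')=89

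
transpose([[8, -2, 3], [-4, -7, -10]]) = [[8, -4], [-2, -7], [3, -10]]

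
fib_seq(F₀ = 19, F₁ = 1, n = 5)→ [19, 1, 20, 21, 41]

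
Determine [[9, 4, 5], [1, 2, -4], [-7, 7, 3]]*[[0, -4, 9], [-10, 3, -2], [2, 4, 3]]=C[0][0] = (9)*(0) + (4)*(-10) + (5)*(2) = -30
C[0][1] = (9)*(-4) + (4)*(3) + (5)*(4) = -4
C[0][2] = (9)*(9) + (4)*(-2) + (5)*(3) = 88
C[1][0] = (1)*(0) + (2)*(-10) + (-4)*(2) = -28
C[1][1] = (1)*(-4) + (2)*(3) + (-4)*(4) = -14
C[1][2] = (1)*(9) + (2)*(-2) + (-4)*(3) = -7
... (3 more cells)
= [[-30, -4, 88], [-28, -14, -7], [-64, 61, -68]]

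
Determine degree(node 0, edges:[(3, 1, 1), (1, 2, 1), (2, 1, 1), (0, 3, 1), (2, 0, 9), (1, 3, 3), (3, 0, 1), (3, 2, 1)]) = incident: (0,3), (2,0), (3,0)
= 3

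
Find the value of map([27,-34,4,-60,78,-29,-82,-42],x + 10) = 27+10=37, -34+10=-24, 4+10=14, -60+10=-50, 78+10=88, -29+10=-19, -82+10=-72, -42+10=-32
= [37, -24, 14, -50, 88, -19, -72, -32]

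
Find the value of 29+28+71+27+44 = 199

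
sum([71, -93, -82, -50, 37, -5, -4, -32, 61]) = 71 + (-93) + (-82) + (-50) + 37 + (-5) + (-4) + (-32) + 61
= -97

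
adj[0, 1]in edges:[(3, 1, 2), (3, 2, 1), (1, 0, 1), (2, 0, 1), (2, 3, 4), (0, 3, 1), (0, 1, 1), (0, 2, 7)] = 1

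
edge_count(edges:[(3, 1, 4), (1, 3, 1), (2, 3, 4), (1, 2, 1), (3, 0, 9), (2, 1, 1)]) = 6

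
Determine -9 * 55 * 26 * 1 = -12870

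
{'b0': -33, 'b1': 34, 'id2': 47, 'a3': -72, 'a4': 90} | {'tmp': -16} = {'b0': -33, 'b1': 34, 'id2': 47, 'a3': -72, 'a4': 90, 'tmp': -16}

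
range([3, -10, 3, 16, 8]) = 26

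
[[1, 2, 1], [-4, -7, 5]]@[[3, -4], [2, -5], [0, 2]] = C[0][0] = (1)*(3) + (2)*(2) + (1)*(0) = 7
C[0][1] = (1)*(-4) + (2)*(-5) + (1)*(2) = -12
C[1][0] = (-4)*(3) + (-7)*(2) + (5)*(0) = -26
C[1][1] = (-4)*(-4) + (-7)*(-5) + (5)*(2) = 61
= [[7, -12], [-26, 61]]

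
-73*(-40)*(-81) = -236520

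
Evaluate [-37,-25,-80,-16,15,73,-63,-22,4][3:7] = [-16, 15, 73, -63]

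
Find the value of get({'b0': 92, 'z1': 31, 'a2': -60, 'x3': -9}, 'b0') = 92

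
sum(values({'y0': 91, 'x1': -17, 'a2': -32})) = 42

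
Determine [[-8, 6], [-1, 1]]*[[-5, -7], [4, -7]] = [[64, 14], [9, 0]]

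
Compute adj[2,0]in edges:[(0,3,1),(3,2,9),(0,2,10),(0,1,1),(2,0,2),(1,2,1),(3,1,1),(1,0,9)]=2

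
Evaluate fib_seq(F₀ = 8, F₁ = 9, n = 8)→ F_2 = F_1 + F_0 = 17
F_3 = F_2 + F_1 = 26
F_4 = F_3 + F_2 = 43
...
= [8, 9, 17, 26, 43, 69, 112, 181]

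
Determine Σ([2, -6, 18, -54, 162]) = 122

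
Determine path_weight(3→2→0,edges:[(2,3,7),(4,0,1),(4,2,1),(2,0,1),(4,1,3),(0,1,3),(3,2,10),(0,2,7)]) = 11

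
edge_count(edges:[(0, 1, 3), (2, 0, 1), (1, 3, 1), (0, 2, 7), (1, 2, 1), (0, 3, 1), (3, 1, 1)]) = 7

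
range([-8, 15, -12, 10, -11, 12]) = 27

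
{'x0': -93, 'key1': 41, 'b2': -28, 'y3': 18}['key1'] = 41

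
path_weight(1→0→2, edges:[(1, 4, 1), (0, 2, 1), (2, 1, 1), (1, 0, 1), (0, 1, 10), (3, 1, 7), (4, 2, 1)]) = w(1→0)=1 + w(0→2)=1
= 2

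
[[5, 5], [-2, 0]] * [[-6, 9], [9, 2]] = C[0][0] = (5)*(-6) + (5)*(9) = 15
C[0][1] = (5)*(9) + (5)*(2) = 55
C[1][0] = (-2)*(-6) + (0)*(9) = 12
C[1][1] = (-2)*(9) + (0)*(2) = -18
= [[15, 55], [12, -18]]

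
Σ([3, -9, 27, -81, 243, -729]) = 3 + -9 + 27 + -81 + 243 + -729
= -546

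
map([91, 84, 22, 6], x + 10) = [101, 94, 32, 16]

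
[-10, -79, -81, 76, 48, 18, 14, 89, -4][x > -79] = [-10, 76, 48, 18, 14, 89, -4]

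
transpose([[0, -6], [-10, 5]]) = [[0, -10], [-6, 5]]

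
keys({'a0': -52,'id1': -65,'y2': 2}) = ['a0', 'id1', 'y2']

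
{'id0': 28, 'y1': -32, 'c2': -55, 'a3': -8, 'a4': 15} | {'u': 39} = {'id0': 28, 'y1': -32, 'c2': -55, 'a3': -8, 'a4': 15, 'u': 39}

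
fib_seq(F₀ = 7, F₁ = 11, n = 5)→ F_2 = F_1 + F_0 = 18
F_3 = F_2 + F_1 = 29
F_4 = F_3 + F_2 = 47
= [7, 11, 18, 29, 47]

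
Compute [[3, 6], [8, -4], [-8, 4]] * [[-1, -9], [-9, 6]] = [[-57, 9], [28, -96], [-28, 96]]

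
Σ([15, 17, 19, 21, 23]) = 15 + 17 + 19 + 21 + 23
= 95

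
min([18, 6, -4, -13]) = -13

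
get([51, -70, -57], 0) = 51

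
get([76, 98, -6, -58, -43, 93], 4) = -43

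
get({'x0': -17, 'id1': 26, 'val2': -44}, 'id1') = 26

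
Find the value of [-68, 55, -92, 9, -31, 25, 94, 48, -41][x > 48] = keep x where x > 48: -68✗, 55✓, -92✗, 9✗, -31✗, 25✗, 94✓, 48✗, -41✗
= [55, 94]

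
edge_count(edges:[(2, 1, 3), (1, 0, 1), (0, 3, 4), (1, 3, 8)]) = 4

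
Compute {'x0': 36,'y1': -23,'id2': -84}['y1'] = -23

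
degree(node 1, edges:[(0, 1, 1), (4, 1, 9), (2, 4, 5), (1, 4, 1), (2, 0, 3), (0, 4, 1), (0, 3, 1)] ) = 3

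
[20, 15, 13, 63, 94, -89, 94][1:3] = [15, 13]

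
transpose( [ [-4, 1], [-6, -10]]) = [[-4, -6], [1, -10]]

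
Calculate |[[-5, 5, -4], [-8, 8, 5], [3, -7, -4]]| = (1)*(-5)*det([[8, 5], [-7, -4]]) + (-1)*(5)*det([[-8, 5], [3, -4]]) + (1)*(-4)*det([[-8, 8], [3, -7]])
= -15 + -85 + -128
= -228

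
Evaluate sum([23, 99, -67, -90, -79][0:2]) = slice → [23, 99]
23 + 99
= 122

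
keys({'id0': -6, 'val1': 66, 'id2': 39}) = ['id0', 'val1', 'id2']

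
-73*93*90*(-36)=21996360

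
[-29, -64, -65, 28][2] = -65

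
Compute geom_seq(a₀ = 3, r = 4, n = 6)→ [3, 12, 48, 192, 768, 3072]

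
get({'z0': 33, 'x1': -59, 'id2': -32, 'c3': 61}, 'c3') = 61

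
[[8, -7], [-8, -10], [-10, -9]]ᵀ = [[8, -8, -10], [-7, -10, -9]]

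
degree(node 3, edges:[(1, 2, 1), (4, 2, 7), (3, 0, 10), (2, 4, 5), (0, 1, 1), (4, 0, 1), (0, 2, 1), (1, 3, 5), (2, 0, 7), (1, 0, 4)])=incident: (3,0), (1,3)
= 2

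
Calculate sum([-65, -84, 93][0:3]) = -56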